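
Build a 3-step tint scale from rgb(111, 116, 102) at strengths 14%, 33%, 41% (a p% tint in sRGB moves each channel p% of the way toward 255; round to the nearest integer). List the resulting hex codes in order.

14%: (111 + 20.16 = 131.16→131, 116 + 19.46 = 135.46→135, 102 + 21.42 = 123.42→123) → #83877B
33%: (111 + 47.52 = 158.52→159, 116 + 45.87 = 161.87→162, 102 + 50.49 = 152.49→152) → #9FA298
41%: (111 + 59.04 = 170.04→170, 116 + 56.99 = 172.99→173, 102 + 62.73 = 164.73→165) → #AAADA5

#83877B, #9FA298, #AAADA5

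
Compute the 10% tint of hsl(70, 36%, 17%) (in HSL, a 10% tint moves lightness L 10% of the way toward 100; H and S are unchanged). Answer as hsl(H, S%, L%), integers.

hsl(70, 36%, 25%)

L moves 10% from 17 toward 100: 17 + 8.3 = 25.3 → 25.
H and S are unchanged.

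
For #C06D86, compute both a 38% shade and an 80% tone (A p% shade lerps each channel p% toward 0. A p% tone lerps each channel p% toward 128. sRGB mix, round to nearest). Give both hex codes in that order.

#C06D86 is rgb(192, 109, 134).
38% shade:
  R: 192 + 0.38×(0−192) = 192 − 72.96 = 119.04 → 119
  G: 109 + 0.38×(0−109) = 109 − 41.42 = 67.58 → 68
  B: 134 + 0.38×(0−134) = 134 − 50.92 = 83.08 → 83
  → #774453
80% tone:
  R: 192 − 51.2 = 140.8 → 141
  G: 109 + 0.8×(128−109) = 109 + 15.2 = 124.2 → 124
  B: 134 − 4.8 = 129.2 → 129
  → #8D7C81

#774453, #8D7C81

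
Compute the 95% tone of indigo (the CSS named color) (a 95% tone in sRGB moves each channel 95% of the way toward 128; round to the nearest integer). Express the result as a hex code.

CSS indigo is rgb(75, 0, 130).
Lerp each channel 95% toward 128:
  R: 75 + 0.95×(128−75) = 75 + 50.35 = 125.35 → 125
  G: 0 + 0.95×(128−0) = 0 + 121.6 = 121.6 → 122
  B: 130 + 0.95×(128−130) = 130 − 1.9 = 128.1 → 128
rgb(125, 122, 128) = #7d7a80.

#7d7a80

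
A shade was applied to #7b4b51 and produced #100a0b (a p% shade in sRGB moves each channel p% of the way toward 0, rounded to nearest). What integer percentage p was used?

87%

#7b4b51 is rgb(123, 75, 81); #100a0b is rgb(16, 10, 11).
On the R channel (widest range): 16 ≈ 123 + (p/100)(0 − 123), so p ≈ 100×(16 − 123)/(0 − 123) = -10700/-123 = 86.99.
p = 87 reproduces all three channels after rounding.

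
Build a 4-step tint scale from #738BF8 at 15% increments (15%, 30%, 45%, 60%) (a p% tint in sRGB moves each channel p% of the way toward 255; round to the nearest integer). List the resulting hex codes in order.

#738BF8 is rgb(115, 139, 248).
15%: (115 + 21 = 136→136, 139 + 17.4 = 156.4→156, 248 + 1.05 = 249.05→249) → #889CF9
30%: (115 + 42 = 157→157, 139 + 34.8 = 173.8→174, 248 + 2.1 = 250.1→250) → #9DAEFA
45%: (115 + 63 = 178→178, 139 + 52.2 = 191.2→191, 248 + 3.15 = 251.15→251) → #B2BFFB
60%: (115 + 84 = 199→199, 139 + 69.6 = 208.6→209, 248 + 4.2 = 252.2→252) → #C7D1FC

#889CF9, #9DAEFA, #B2BFFB, #C7D1FC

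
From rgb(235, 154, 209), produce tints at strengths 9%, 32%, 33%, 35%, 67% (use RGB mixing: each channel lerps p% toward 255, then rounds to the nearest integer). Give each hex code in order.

#EDA3D5, #F1BAE0, #F2BBE0, #F2BDE1, #F8DEF0

9%: (235 + 1.8 = 236.8→237, 154 + 9.09 = 163.09→163, 209 + 4.14 = 213.14→213) → #EDA3D5
32%: (235 + 6.4 = 241.4→241, 154 + 32.32 = 186.32→186, 209 + 14.72 = 223.72→224) → #F1BAE0
33%: (235 + 6.6 = 241.6→242, 154 + 33.33 = 187.33→187, 209 + 15.18 = 224.18→224) → #F2BBE0
35%: (235 + 7 = 242→242, 154 + 35.35 = 189.35→189, 209 + 16.1 = 225.1→225) → #F2BDE1
67%: (235 + 13.4 = 248.4→248, 154 + 67.67 = 221.67→222, 209 + 30.82 = 239.82→240) → #F8DEF0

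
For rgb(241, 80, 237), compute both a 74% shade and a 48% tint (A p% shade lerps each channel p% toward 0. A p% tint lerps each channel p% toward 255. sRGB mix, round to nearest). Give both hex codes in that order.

#3F153E, #F8A4F6

74% shade:
  R: 241 + 0.74×(0−241) = 241 − 178.34 = 62.66 → 63
  G: 80 − 59.2 = 20.8 → 21
  B: 237 + 0.74×(0−237) = 237 − 175.38 = 61.62 → 62
  → #3F153E
48% tint:
  R: 241 + 6.72 = 247.72 → 248
  G: 80 + 0.48×(255−80) = 80 + 84 = 164 → 164
  B: 237 + 8.64 = 245.64 → 246
  → #F8A4F6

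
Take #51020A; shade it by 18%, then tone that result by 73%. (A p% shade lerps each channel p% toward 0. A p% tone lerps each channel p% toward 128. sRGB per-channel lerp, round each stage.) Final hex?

#6F5E60

#51020A is rgb(81, 2, 10).
An 18% shade moves each channel 18% toward 0:
  R: 81 + 0.18×(0−81) = 81 − 14.58 = 66.42 → 66
  G: 2 − 0.36 = 1.64 → 2
  B: 10 + 0.18×(0−10) = 10 − 1.8 = 8.2 → 8
After the shade: rgb(66, 2, 8) = #420208.
A 73% tone moves each channel 73% toward 128:
  R: 66 + 45.26 = 111.26 → 111
  G: 2 + 0.73×(128−2) = 2 + 91.98 = 93.98 → 94
  B: 8 + 87.6 = 95.6 → 96
rgb(111, 94, 96) = #6F5E60.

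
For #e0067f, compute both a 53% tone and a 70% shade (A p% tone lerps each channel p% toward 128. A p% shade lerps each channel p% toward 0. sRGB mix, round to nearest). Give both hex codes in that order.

#e0067f is rgb(224, 6, 127).
53% tone:
  R: 224 − 50.88 = 173.12 → 173
  G: 6 + 0.53×(128−6) = 6 + 64.66 = 70.66 → 71
  B: 127 + 0.53 = 127.53 → 128
  → #ad4780
70% shade:
  R: 224 − 156.8 = 67.2 → 67
  G: 6 + 0.7×(0−6) = 6 − 4.2 = 1.8 → 2
  B: 127 − 88.9 = 38.1 → 38
  → #430226

#ad4780, #430226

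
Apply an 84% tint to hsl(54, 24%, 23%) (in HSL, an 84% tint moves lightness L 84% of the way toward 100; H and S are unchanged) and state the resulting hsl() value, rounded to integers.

L moves 84% from 23 toward 100: 23 + 64.68 = 87.68 → 88.
H and S are unchanged.

hsl(54, 24%, 88%)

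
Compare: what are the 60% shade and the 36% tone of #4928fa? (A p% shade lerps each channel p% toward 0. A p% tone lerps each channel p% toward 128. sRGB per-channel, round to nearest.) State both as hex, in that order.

#1d1064, #5d48ce

#4928fa is rgb(73, 40, 250).
60% shade:
  R: 73 + 0.6×(0−73) = 73 − 43.8 = 29.2 → 29
  G: 40 + 0.6×(0−40) = 40 − 24 = 16 → 16
  B: 250 − 150 = 100 → 100
  → #1d1064
36% tone:
  R: 73 + 0.36×(128−73) = 73 + 19.8 = 92.8 → 93
  G: 40 + 31.68 = 71.68 → 72
  B: 250 + 0.36×(128−250) = 250 − 43.92 = 206.08 → 206
  → #5d48ce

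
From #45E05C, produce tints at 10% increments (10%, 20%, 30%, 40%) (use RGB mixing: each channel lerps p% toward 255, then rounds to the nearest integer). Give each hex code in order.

#58E36C, #6AE67D, #7DE98D, #8FEC9D

#45E05C is rgb(69, 224, 92).
10%: (69 + 18.6 = 87.6→88, 224 + 3.1 = 227.1→227, 92 + 16.3 = 108.3→108) → #58E36C
20%: (69 + 37.2 = 106.2→106, 224 + 6.2 = 230.2→230, 92 + 32.6 = 124.6→125) → #6AE67D
30%: (69 + 55.8 = 124.8→125, 224 + 9.3 = 233.3→233, 92 + 48.9 = 140.9→141) → #7DE98D
40%: (69 + 74.4 = 143.4→143, 224 + 12.4 = 236.4→236, 92 + 65.2 = 157.2→157) → #8FEC9D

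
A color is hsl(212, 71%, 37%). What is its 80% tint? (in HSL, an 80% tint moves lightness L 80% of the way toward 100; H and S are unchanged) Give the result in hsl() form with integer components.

L moves 80% from 37 toward 100: 37 + 50.4 = 87.4 → 87.
H and S are unchanged.

hsl(212, 71%, 87%)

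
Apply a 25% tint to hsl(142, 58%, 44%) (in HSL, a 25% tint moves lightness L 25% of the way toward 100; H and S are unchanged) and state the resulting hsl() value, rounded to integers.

hsl(142, 58%, 58%)

L moves 25% from 44 toward 100: 44 + 14 = 58 → 58.
H and S are unchanged.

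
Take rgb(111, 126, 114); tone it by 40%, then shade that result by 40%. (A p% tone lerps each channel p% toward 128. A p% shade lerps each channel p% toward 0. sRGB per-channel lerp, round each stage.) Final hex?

#474c48

A 40% tone moves each channel 40% toward 128:
  R: 111 + 0.4×(128−111) = 111 + 6.8 = 117.8 → 118
  G: 126 + 0.8 = 126.8 → 127
  B: 114 + 0.4×(128−114) = 114 + 5.6 = 119.6 → 120
After the tone: rgb(118, 127, 120) = #767f78.
Per channel, c → c + 0.4(0 − c):
  R: 118 + 0.4×(0−118) = 118 − 47.2 = 70.8 → 71
  G: 127 + 0.4×(0−127) = 127 − 50.8 = 76.2 → 76
  B: 120 + 0.4×(0−120) = 120 − 48 = 72 → 72
rgb(71, 76, 72) = #474c48.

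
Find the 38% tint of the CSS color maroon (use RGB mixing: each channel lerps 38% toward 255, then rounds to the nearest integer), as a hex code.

#B06161

CSS maroon is rgb(128, 0, 0).
A 38% tint moves each channel 38% toward 255:
  R: 128 + 48.26 = 176.26 → 176
  G: 0 + 0.38×(255−0) = 0 + 96.9 = 96.9 → 97
  B: 0 + 96.9 = 96.9 → 97
rgb(176, 97, 97) = #B06161.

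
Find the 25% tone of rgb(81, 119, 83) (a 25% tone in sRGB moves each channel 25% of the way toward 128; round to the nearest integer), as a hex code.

#5D795E

A 25% tone moves each channel 25% toward 128:
  R: 81 + 0.25×(128−81) = 81 + 11.75 = 92.75 → 93
  G: 119 + 0.25×(128−119) = 119 + 2.25 = 121.25 → 121
  B: 83 + 11.25 = 94.25 → 94
rgb(93, 121, 94) = #5D795E.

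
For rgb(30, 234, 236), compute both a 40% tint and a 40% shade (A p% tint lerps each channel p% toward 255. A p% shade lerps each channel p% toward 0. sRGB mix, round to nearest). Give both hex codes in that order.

#78F2F4, #128C8E

40% tint:
  R: 30 + 90 = 120 → 120
  G: 234 + 0.4×(255−234) = 234 + 8.4 = 242.4 → 242
  B: 236 + 0.4×(255−236) = 236 + 7.6 = 243.6 → 244
  → #78F2F4
40% shade:
  R: 30 − 12 = 18 → 18
  G: 234 − 93.6 = 140.4 → 140
  B: 236 + 0.4×(0−236) = 236 − 94.4 = 141.6 → 142
  → #128C8E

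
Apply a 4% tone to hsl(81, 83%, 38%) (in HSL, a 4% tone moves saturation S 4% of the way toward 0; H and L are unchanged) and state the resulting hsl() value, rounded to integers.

S moves 4% from 83 toward 0: 83 − 3.32 = 79.68 → 80.
H and L are unchanged.

hsl(81, 80%, 38%)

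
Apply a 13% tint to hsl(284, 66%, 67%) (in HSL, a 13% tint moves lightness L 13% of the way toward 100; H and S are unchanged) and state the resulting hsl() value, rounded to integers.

L moves 13% from 67 toward 100: 67 + 4.29 = 71.29 → 71.
H and S are unchanged.

hsl(284, 66%, 71%)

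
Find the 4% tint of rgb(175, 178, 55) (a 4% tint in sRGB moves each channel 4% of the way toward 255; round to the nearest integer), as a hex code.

Lerp each channel 4% toward 255:
  R: 175 + 3.2 = 178.2 → 178
  G: 178 + 0.04×(255−178) = 178 + 3.08 = 181.08 → 181
  B: 55 + 8 = 63 → 63
rgb(178, 181, 63) = #B2B53F.

#B2B53F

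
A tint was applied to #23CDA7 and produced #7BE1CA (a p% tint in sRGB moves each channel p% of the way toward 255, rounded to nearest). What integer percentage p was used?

#23CDA7 is rgb(35, 205, 167); #7BE1CA is rgb(123, 225, 202).
On the R channel (widest range): 123 ≈ 35 + (p/100)(255 − 35), so p ≈ 100×(123 − 35)/(255 − 35) = 8800/220 = 40.00.
p = 40 reproduces all three channels after rounding.

40%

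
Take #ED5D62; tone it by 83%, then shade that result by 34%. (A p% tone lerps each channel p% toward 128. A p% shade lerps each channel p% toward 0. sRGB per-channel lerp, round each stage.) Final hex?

#ED5D62 is rgb(237, 93, 98).
Per channel, c → c + 0.83(128 − c):
  R: 237 + 0.83×(128−237) = 237 − 90.47 = 146.53 → 147
  G: 93 + 29.05 = 122.05 → 122
  B: 98 + 0.83×(128−98) = 98 + 24.9 = 122.9 → 123
After the tone: rgb(147, 122, 123) = #937A7B.
Lerp each channel 34% toward 0:
  R: 147 + 0.34×(0−147) = 147 − 49.98 = 97.02 → 97
  G: 122 − 41.48 = 80.52 → 81
  B: 123 − 41.82 = 81.18 → 81
rgb(97, 81, 81) = #615151.

#615151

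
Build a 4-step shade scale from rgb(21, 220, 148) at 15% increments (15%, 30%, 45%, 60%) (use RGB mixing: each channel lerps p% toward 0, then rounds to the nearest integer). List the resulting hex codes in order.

15%: (21 − 3.15 = 17.85→18, 220 − 33 = 187→187, 148 − 22.2 = 125.8→126) → #12BB7E
30%: (21 − 6.3 = 14.7→15, 220 − 66 = 154→154, 148 − 44.4 = 103.6→104) → #0F9A68
45%: (21 − 9.45 = 11.55→12, 220 − 99 = 121→121, 148 − 66.6 = 81.4→81) → #0C7951
60%: (21 − 12.6 = 8.4→8, 220 − 132 = 88→88, 148 − 88.8 = 59.2→59) → #08583B

#12BB7E, #0F9A68, #0C7951, #08583B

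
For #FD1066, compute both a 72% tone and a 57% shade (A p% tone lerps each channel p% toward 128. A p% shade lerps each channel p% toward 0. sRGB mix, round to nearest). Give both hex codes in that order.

#A36179, #6D072C

#FD1066 is rgb(253, 16, 102).
72% tone:
  R: 253 − 90 = 163 → 163
  G: 16 + 0.72×(128−16) = 16 + 80.64 = 96.64 → 97
  B: 102 + 0.72×(128−102) = 102 + 18.72 = 120.72 → 121
  → #A36179
57% shade:
  R: 253 − 144.21 = 108.79 → 109
  G: 16 + 0.57×(0−16) = 16 − 9.12 = 6.88 → 7
  B: 102 − 58.14 = 43.86 → 44
  → #6D072C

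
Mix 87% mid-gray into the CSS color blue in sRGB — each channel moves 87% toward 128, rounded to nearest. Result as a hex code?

CSS blue is rgb(0, 0, 255).
An 87% tone moves each channel 87% toward 128:
  R: 0 + 0.87×(128−0) = 0 + 111.36 = 111.36 → 111
  G: 0 + 0.87×(128−0) = 0 + 111.36 = 111.36 → 111
  B: 255 + 0.87×(128−255) = 255 − 110.49 = 144.51 → 145
rgb(111, 111, 145) = #6F6F91.

#6F6F91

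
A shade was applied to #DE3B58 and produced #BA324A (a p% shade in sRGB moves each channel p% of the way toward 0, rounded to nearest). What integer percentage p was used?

#DE3B58 is rgb(222, 59, 88); #BA324A is rgb(186, 50, 74).
On the R channel (widest range): 186 ≈ 222 + (p/100)(0 − 222), so p ≈ 100×(186 − 222)/(0 − 222) = -3600/-222 = 16.22.
p = 16 reproduces all three channels after rounding.

16%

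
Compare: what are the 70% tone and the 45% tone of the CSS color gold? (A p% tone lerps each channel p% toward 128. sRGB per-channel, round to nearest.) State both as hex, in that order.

CSS gold is rgb(255, 215, 0).
70% tone:
  R: 255 + 0.7×(128−255) = 255 − 88.9 = 166.1 → 166
  G: 215 − 60.9 = 154.1 → 154
  B: 0 + 0.7×(128−0) = 0 + 89.6 = 89.6 → 90
  → #a69a5a
45% tone:
  R: 255 + 0.45×(128−255) = 255 − 57.15 = 197.85 → 198
  G: 215 − 39.15 = 175.85 → 176
  B: 0 + 0.45×(128−0) = 0 + 57.6 = 57.6 → 58
  → #c6b03a

#a69a5a, #c6b03a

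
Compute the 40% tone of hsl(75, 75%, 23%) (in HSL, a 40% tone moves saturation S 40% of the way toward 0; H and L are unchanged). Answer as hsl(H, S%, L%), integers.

S moves 40% from 75 toward 0: 75 − 30 = 45 → 45.
H and L are unchanged.

hsl(75, 45%, 23%)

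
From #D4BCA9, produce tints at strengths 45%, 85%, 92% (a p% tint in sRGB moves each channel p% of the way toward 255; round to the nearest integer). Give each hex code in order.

#E7DAD0, #F9F5F2, #FCFAF8

#D4BCA9 is rgb(212, 188, 169).
45%: (212 + 19.35 = 231.35→231, 188 + 30.15 = 218.15→218, 169 + 38.7 = 207.7→208) → #E7DAD0
85%: (212 + 36.55 = 248.55→249, 188 + 56.95 = 244.95→245, 169 + 73.1 = 242.1→242) → #F9F5F2
92%: (212 + 39.56 = 251.56→252, 188 + 61.64 = 249.64→250, 169 + 79.12 = 248.12→248) → #FCFAF8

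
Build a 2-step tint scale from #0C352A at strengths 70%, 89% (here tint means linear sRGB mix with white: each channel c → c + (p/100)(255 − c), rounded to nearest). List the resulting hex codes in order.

#B6C2BF, #E4E9E8

#0C352A is rgb(12, 53, 42).
70%: (12 + 170.1 = 182.1→182, 53 + 141.4 = 194.4→194, 42 + 149.1 = 191.1→191) → #B6C2BF
89%: (12 + 216.27 = 228.27→228, 53 + 179.78 = 232.78→233, 42 + 189.57 = 231.57→232) → #E4E9E8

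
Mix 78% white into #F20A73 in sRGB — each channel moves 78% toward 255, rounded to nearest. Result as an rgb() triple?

#F20A73 is rgb(242, 10, 115).
Per channel, c → c + 0.78(255 − c):
  R: 242 + 0.78×(255−242) = 242 + 10.14 = 252.14 → 252
  G: 10 + 0.78×(255−10) = 10 + 191.1 = 201.1 → 201
  B: 115 + 0.78×(255−115) = 115 + 109.2 = 224.2 → 224

rgb(252, 201, 224)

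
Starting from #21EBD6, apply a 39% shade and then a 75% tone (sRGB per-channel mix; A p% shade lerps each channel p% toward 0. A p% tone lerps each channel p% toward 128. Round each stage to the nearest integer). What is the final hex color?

#658481

#21EBD6 is rgb(33, 235, 214).
Lerp each channel 39% toward 0:
  R: 33 − 12.87 = 20.13 → 20
  G: 235 + 0.39×(0−235) = 235 − 91.65 = 143.35 → 143
  B: 214 + 0.39×(0−214) = 214 − 83.46 = 130.54 → 131
After the shade: rgb(20, 143, 131) = #148F83.
Lerp each channel 75% toward 128:
  R: 20 + 81 = 101 → 101
  G: 143 − 11.25 = 131.75 → 132
  B: 131 − 2.25 = 128.75 → 129
rgb(101, 132, 129) = #658481.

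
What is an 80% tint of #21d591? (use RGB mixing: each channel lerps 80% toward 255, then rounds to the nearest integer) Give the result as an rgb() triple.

#21d591 is rgb(33, 213, 145).
An 80% tint moves each channel 80% toward 255:
  R: 33 + 177.6 = 210.6 → 211
  G: 213 + 0.8×(255−213) = 213 + 33.6 = 246.6 → 247
  B: 145 + 88 = 233 → 233

rgb(211, 247, 233)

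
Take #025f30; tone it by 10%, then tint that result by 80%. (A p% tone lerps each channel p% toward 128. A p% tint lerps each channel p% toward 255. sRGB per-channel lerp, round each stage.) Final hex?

#025f30 is rgb(2, 95, 48).
A 10% tone moves each channel 10% toward 128:
  R: 2 + 12.6 = 14.6 → 15
  G: 95 + 0.1×(128−95) = 95 + 3.3 = 98.3 → 98
  B: 48 + 8 = 56 → 56
After the tone: rgb(15, 98, 56) = #0f6238.
Lerp each channel 80% toward 255:
  R: 15 + 0.8×(255−15) = 15 + 192 = 207 → 207
  G: 98 + 125.6 = 223.6 → 224
  B: 56 + 159.2 = 215.2 → 215
rgb(207, 224, 215) = #cfe0d7.

#cfe0d7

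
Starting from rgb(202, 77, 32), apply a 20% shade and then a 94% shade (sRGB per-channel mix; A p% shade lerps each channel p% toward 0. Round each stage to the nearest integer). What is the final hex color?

Per channel, c → c + 0.2(0 − c):
  R: 202 − 40.4 = 161.6 → 162
  G: 77 + 0.2×(0−77) = 77 − 15.4 = 61.6 → 62
  B: 32 + 0.2×(0−32) = 32 − 6.4 = 25.6 → 26
After the shade: rgb(162, 62, 26) = #A23E1A.
Per channel, c → c + 0.94(0 − c):
  R: 162 − 152.28 = 9.72 → 10
  G: 62 + 0.94×(0−62) = 62 − 58.28 = 3.72 → 4
  B: 26 + 0.94×(0−26) = 26 − 24.44 = 1.56 → 2
rgb(10, 4, 2) = #0A0402.

#0A0402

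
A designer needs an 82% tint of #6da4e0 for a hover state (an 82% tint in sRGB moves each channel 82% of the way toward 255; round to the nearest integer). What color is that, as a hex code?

#e5eff9

#6da4e0 is rgb(109, 164, 224).
Per channel, c → c + 0.82(255 − c):
  R: 109 + 0.82×(255−109) = 109 + 119.72 = 228.72 → 229
  G: 164 + 74.62 = 238.62 → 239
  B: 224 + 0.82×(255−224) = 224 + 25.42 = 249.42 → 249
rgb(229, 239, 249) = #e5eff9.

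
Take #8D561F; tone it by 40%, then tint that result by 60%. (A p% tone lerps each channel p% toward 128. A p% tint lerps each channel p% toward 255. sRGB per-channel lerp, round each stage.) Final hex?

#8D561F is rgb(141, 86, 31).
A 40% tone moves each channel 40% toward 128:
  R: 141 + 0.4×(128−141) = 141 − 5.2 = 135.8 → 136
  G: 86 + 0.4×(128−86) = 86 + 16.8 = 102.8 → 103
  B: 31 + 38.8 = 69.8 → 70
After the tone: rgb(136, 103, 70) = #886746.
Lerp each channel 60% toward 255:
  R: 136 + 0.6×(255−136) = 136 + 71.4 = 207.4 → 207
  G: 103 + 91.2 = 194.2 → 194
  B: 70 + 0.6×(255−70) = 70 + 111 = 181 → 181
rgb(207, 194, 181) = #CFC2B5.

#CFC2B5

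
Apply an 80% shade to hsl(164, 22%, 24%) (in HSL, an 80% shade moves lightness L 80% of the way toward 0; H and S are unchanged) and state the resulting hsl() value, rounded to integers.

hsl(164, 22%, 5%)

L moves 80% from 24 toward 0: 24 − 19.2 = 4.8 → 5.
H and S are unchanged.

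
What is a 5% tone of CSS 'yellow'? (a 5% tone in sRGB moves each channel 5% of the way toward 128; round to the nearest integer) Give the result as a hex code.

CSS yellow is rgb(255, 255, 0).
A 5% tone moves each channel 5% toward 128:
  R: 255 − 6.35 = 248.65 → 249
  G: 255 + 0.05×(128−255) = 255 − 6.35 = 248.65 → 249
  B: 0 + 0.05×(128−0) = 0 + 6.4 = 6.4 → 6
rgb(249, 249, 6) = #f9f906.

#f9f906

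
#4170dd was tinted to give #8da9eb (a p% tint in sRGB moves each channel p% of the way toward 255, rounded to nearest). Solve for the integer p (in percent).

40%

#4170dd is rgb(65, 112, 221); #8da9eb is rgb(141, 169, 235).
On the R channel (widest range): 141 ≈ 65 + (p/100)(255 − 65), so p ≈ 100×(141 − 65)/(255 − 65) = 7600/190 = 40.00.
p = 40 reproduces all three channels after rounding.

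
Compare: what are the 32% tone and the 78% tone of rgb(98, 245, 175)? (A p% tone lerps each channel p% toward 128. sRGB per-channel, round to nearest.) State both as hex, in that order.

#6cd0a0, #799a8a

32% tone:
  R: 98 + 9.6 = 107.6 → 108
  G: 245 + 0.32×(128−245) = 245 − 37.44 = 207.56 → 208
  B: 175 − 15.04 = 159.96 → 160
  → #6cd0a0
78% tone:
  R: 98 + 23.4 = 121.4 → 121
  G: 245 + 0.78×(128−245) = 245 − 91.26 = 153.74 → 154
  B: 175 + 0.78×(128−175) = 175 − 36.66 = 138.34 → 138
  → #799a8a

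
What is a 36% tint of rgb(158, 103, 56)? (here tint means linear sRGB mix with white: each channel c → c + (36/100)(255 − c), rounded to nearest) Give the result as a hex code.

#C19E80

Lerp each channel 36% toward 255:
  R: 158 + 34.92 = 192.92 → 193
  G: 103 + 0.36×(255−103) = 103 + 54.72 = 157.72 → 158
  B: 56 + 71.64 = 127.64 → 128
rgb(193, 158, 128) = #C19E80.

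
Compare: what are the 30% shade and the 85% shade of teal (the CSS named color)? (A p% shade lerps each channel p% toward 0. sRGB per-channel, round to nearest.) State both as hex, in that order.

CSS teal is rgb(0, 128, 128).
30% shade:
  R: 0 + 0.3×(0−0) = 0 + 0 = 0 → 0
  G: 128 + 0.3×(0−128) = 128 − 38.4 = 89.6 → 90
  B: 128 + 0.3×(0−128) = 128 − 38.4 = 89.6 → 90
  → #005A5A
85% shade:
  R: 0 + 0.85×(0−0) = 0 + 0 = 0 → 0
  G: 128 − 108.8 = 19.2 → 19
  B: 128 + 0.85×(0−128) = 128 − 108.8 = 19.2 → 19
  → #001313

#005A5A, #001313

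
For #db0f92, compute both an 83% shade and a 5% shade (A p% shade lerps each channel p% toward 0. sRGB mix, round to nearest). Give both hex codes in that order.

#250319, #d00e8b

#db0f92 is rgb(219, 15, 146).
83% shade:
  R: 219 + 0.83×(0−219) = 219 − 181.77 = 37.23 → 37
  G: 15 + 0.83×(0−15) = 15 − 12.45 = 2.55 → 3
  B: 146 + 0.83×(0−146) = 146 − 121.18 = 24.82 → 25
  → #250319
5% shade:
  R: 219 − 10.95 = 208.05 → 208
  G: 15 − 0.75 = 14.25 → 14
  B: 146 + 0.05×(0−146) = 146 − 7.3 = 138.7 → 139
  → #d00e8b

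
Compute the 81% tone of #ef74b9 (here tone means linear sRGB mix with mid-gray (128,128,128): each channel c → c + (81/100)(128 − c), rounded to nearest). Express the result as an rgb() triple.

rgb(149, 126, 139)

#ef74b9 is rgb(239, 116, 185).
Lerp each channel 81% toward 128:
  R: 239 + 0.81×(128−239) = 239 − 89.91 = 149.09 → 149
  G: 116 + 0.81×(128−116) = 116 + 9.72 = 125.72 → 126
  B: 185 + 0.81×(128−185) = 185 − 46.17 = 138.83 → 139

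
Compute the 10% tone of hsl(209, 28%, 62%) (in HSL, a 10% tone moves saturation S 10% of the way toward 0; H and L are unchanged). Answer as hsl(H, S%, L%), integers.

S moves 10% from 28 toward 0: 28 − 2.8 = 25.2 → 25.
H and L are unchanged.

hsl(209, 25%, 62%)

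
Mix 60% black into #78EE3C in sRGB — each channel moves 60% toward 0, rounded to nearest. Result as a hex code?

#78EE3C is rgb(120, 238, 60).
Per channel, c → c + 0.6(0 − c):
  R: 120 − 72 = 48 → 48
  G: 238 − 142.8 = 95.2 → 95
  B: 60 − 36 = 24 → 24
rgb(48, 95, 24) = #305F18.

#305F18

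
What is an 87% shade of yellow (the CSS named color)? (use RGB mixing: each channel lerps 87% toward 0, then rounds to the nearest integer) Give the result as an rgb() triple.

rgb(33, 33, 0)

CSS yellow is rgb(255, 255, 0).
An 87% shade moves each channel 87% toward 0:
  R: 255 − 221.85 = 33.15 → 33
  G: 255 − 221.85 = 33.15 → 33
  B: 0 + 0.87×(0−0) = 0 + 0 = 0 → 0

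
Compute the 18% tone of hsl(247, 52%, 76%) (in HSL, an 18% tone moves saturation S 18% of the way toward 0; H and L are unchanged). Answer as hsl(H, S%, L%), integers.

hsl(247, 43%, 76%)

S moves 18% from 52 toward 0: 52 − 9.36 = 42.64 → 43.
H and L are unchanged.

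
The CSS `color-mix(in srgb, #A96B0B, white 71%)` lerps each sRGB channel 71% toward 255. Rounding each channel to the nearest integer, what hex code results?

#A96B0B is rgb(169, 107, 11).
Lerp each channel 71% toward 255:
  R: 169 + 0.71×(255−169) = 169 + 61.06 = 230.06 → 230
  G: 107 + 0.71×(255−107) = 107 + 105.08 = 212.08 → 212
  B: 11 + 0.71×(255−11) = 11 + 173.24 = 184.24 → 184
rgb(230, 212, 184) = #E6D4B8.

#E6D4B8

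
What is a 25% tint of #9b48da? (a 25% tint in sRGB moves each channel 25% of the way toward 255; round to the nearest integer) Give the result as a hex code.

#b476e3

#9b48da is rgb(155, 72, 218).
A 25% tint moves each channel 25% toward 255:
  R: 155 + 25 = 180 → 180
  G: 72 + 45.75 = 117.75 → 118
  B: 218 + 0.25×(255−218) = 218 + 9.25 = 227.25 → 227
rgb(180, 118, 227) = #b476e3.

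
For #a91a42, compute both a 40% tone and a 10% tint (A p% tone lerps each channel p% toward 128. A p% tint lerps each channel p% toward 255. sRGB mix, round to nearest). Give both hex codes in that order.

#99435b, #b23155

#a91a42 is rgb(169, 26, 66).
40% tone:
  R: 169 + 0.4×(128−169) = 169 − 16.4 = 152.6 → 153
  G: 26 + 0.4×(128−26) = 26 + 40.8 = 66.8 → 67
  B: 66 + 0.4×(128−66) = 66 + 24.8 = 90.8 → 91
  → #99435b
10% tint:
  R: 169 + 0.1×(255−169) = 169 + 8.6 = 177.6 → 178
  G: 26 + 0.1×(255−26) = 26 + 22.9 = 48.9 → 49
  B: 66 + 18.9 = 84.9 → 85
  → #b23155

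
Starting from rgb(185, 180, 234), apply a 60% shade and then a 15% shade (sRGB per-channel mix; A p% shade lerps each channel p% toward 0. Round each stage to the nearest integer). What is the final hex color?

#3F3D50

A 60% shade moves each channel 60% toward 0:
  R: 185 − 111 = 74 → 74
  G: 180 − 108 = 72 → 72
  B: 234 + 0.6×(0−234) = 234 − 140.4 = 93.6 → 94
After the shade: rgb(74, 72, 94) = #4A485E.
Lerp each channel 15% toward 0:
  R: 74 − 11.1 = 62.9 → 63
  G: 72 + 0.15×(0−72) = 72 − 10.8 = 61.2 → 61
  B: 94 + 0.15×(0−94) = 94 − 14.1 = 79.9 → 80
rgb(63, 61, 80) = #3F3D50.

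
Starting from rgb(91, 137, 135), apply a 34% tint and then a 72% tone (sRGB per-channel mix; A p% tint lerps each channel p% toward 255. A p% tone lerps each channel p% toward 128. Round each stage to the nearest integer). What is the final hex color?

Lerp each channel 34% toward 255:
  R: 91 + 0.34×(255−91) = 91 + 55.76 = 146.76 → 147
  G: 137 + 0.34×(255−137) = 137 + 40.12 = 177.12 → 177
  B: 135 + 0.34×(255−135) = 135 + 40.8 = 175.8 → 176
After the tint: rgb(147, 177, 176) = #93B1B0.
Per channel, c → c + 0.72(128 − c):
  R: 147 − 13.68 = 133.32 → 133
  G: 177 − 35.28 = 141.72 → 142
  B: 176 + 0.72×(128−176) = 176 − 34.56 = 141.44 → 141
rgb(133, 142, 141) = #858E8D.

#858E8D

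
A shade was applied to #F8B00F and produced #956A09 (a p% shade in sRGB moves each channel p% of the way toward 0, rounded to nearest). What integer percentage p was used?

#F8B00F is rgb(248, 176, 15); #956A09 is rgb(149, 106, 9).
On the R channel (widest range): 149 ≈ 248 + (p/100)(0 − 248), so p ≈ 100×(149 − 248)/(0 − 248) = -9900/-248 = 39.92.
p = 40 reproduces all three channels after rounding.

40%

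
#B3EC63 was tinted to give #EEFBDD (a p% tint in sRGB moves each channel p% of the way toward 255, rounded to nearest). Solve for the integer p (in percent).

#B3EC63 is rgb(179, 236, 99); #EEFBDD is rgb(238, 251, 221).
On the B channel (widest range): 221 ≈ 99 + (p/100)(255 − 99), so p ≈ 100×(221 − 99)/(255 − 99) = 12200/156 = 78.21.
p = 78 reproduces all three channels after rounding.

78%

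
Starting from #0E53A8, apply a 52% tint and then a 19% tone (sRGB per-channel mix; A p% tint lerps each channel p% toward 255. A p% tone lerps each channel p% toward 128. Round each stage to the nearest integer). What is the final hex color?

#89A4C5

#0E53A8 is rgb(14, 83, 168).
Lerp each channel 52% toward 255:
  R: 14 + 125.32 = 139.32 → 139
  G: 83 + 89.44 = 172.44 → 172
  B: 168 + 0.52×(255−168) = 168 + 45.24 = 213.24 → 213
After the tint: rgb(139, 172, 213) = #8BACD5.
Lerp each channel 19% toward 128:
  R: 139 + 0.19×(128−139) = 139 − 2.09 = 136.91 → 137
  G: 172 + 0.19×(128−172) = 172 − 8.36 = 163.64 → 164
  B: 213 + 0.19×(128−213) = 213 − 16.15 = 196.85 → 197
rgb(137, 164, 197) = #89A4C5.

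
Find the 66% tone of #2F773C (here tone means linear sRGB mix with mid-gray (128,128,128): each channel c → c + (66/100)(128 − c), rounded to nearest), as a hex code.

#2F773C is rgb(47, 119, 60).
Lerp each channel 66% toward 128:
  R: 47 + 0.66×(128−47) = 47 + 53.46 = 100.46 → 100
  G: 119 + 0.66×(128−119) = 119 + 5.94 = 124.94 → 125
  B: 60 + 0.66×(128−60) = 60 + 44.88 = 104.88 → 105
rgb(100, 125, 105) = #647D69.

#647D69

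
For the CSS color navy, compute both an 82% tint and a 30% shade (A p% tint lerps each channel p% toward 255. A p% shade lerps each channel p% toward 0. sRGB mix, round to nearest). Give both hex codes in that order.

#D1D1E8, #00005A

CSS navy is rgb(0, 0, 128).
82% tint:
  R: 0 + 0.82×(255−0) = 0 + 209.1 = 209.1 → 209
  G: 0 + 209.1 = 209.1 → 209
  B: 128 + 0.82×(255−128) = 128 + 104.14 = 232.14 → 232
  → #D1D1E8
30% shade:
  R: 0 + 0.3×(0−0) = 0 + 0 = 0 → 0
  G: 0 + 0.3×(0−0) = 0 + 0 = 0 → 0
  B: 128 + 0.3×(0−128) = 128 − 38.4 = 89.6 → 90
  → #00005A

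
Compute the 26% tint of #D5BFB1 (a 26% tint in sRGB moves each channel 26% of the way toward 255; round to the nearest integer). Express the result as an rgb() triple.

#D5BFB1 is rgb(213, 191, 177).
Lerp each channel 26% toward 255:
  R: 213 + 0.26×(255−213) = 213 + 10.92 = 223.92 → 224
  G: 191 + 16.64 = 207.64 → 208
  B: 177 + 20.28 = 197.28 → 197

rgb(224, 208, 197)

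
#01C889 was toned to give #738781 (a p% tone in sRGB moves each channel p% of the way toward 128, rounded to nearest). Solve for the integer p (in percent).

#01C889 is rgb(1, 200, 137); #738781 is rgb(115, 135, 129).
On the R channel (widest range): 115 ≈ 1 + (p/100)(128 − 1), so p ≈ 100×(115 − 1)/(128 − 1) = 11400/127 = 89.76.
p = 90 reproduces all three channels after rounding.

90%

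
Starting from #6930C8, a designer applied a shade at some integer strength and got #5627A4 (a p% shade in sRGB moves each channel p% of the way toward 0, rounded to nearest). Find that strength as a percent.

#6930C8 is rgb(105, 48, 200); #5627A4 is rgb(86, 39, 164).
On the B channel (widest range): 164 ≈ 200 + (p/100)(0 − 200), so p ≈ 100×(164 − 200)/(0 − 200) = -3600/-200 = 18.00.
p = 18 reproduces all three channels after rounding.

18%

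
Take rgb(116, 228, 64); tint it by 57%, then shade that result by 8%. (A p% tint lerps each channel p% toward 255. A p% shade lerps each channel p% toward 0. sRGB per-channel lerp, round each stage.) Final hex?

A 57% tint moves each channel 57% toward 255:
  R: 116 + 79.23 = 195.23 → 195
  G: 228 + 0.57×(255−228) = 228 + 15.39 = 243.39 → 243
  B: 64 + 108.87 = 172.87 → 173
After the tint: rgb(195, 243, 173) = #C3F3AD.
Per channel, c → c + 0.08(0 − c):
  R: 195 − 15.6 = 179.4 → 179
  G: 243 − 19.44 = 223.56 → 224
  B: 173 − 13.84 = 159.16 → 159
rgb(179, 224, 159) = #B3E09F.

#B3E09F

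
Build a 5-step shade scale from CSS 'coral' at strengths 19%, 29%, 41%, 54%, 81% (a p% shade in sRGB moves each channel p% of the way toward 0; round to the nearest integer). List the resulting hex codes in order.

#CF6741, #B55A39, #964B2F, #753A25, #30180F

CSS coral is rgb(255, 127, 80).
19%: (255 − 48.45 = 206.55→207, 127 − 24.13 = 102.87→103, 80 − 15.2 = 64.8→65) → #CF6741
29%: (255 − 73.95 = 181.05→181, 127 − 36.83 = 90.17→90, 80 − 23.2 = 56.8→57) → #B55A39
41%: (255 − 104.55 = 150.45→150, 127 − 52.07 = 74.93→75, 80 − 32.8 = 47.2→47) → #964B2F
54%: (255 − 137.7 = 117.3→117, 127 − 68.58 = 58.42→58, 80 − 43.2 = 36.8→37) → #753A25
81%: (255 − 206.55 = 48.45→48, 127 − 102.87 = 24.13→24, 80 − 64.8 = 15.2→15) → #30180F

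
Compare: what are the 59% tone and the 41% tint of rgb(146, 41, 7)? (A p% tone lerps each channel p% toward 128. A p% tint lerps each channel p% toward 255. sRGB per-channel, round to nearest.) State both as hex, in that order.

59% tone:
  R: 146 + 0.59×(128−146) = 146 − 10.62 = 135.38 → 135
  G: 41 + 0.59×(128−41) = 41 + 51.33 = 92.33 → 92
  B: 7 + 0.59×(128−7) = 7 + 71.39 = 78.39 → 78
  → #875c4e
41% tint:
  R: 146 + 44.69 = 190.69 → 191
  G: 41 + 0.41×(255−41) = 41 + 87.74 = 128.74 → 129
  B: 7 + 101.68 = 108.68 → 109
  → #bf816d

#875c4e, #bf816d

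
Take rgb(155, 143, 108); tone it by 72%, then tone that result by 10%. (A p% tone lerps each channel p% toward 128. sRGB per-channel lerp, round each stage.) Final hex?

#87847B

Per channel, c → c + 0.72(128 − c):
  R: 155 − 19.44 = 135.56 → 136
  G: 143 + 0.72×(128−143) = 143 − 10.8 = 132.2 → 132
  B: 108 + 14.4 = 122.4 → 122
After the tone: rgb(136, 132, 122) = #88847A.
A 10% tone moves each channel 10% toward 128:
  R: 136 − 0.8 = 135.2 → 135
  G: 132 + 0.1×(128−132) = 132 − 0.4 = 131.6 → 132
  B: 122 + 0.1×(128−122) = 122 + 0.6 = 122.6 → 123
rgb(135, 132, 123) = #87847B.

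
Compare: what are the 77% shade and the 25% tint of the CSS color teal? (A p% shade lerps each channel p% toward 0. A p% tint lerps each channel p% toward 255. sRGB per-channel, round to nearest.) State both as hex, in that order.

CSS teal is rgb(0, 128, 128).
77% shade:
  R: 0 + 0.77×(0−0) = 0 + 0 = 0 → 0
  G: 128 + 0.77×(0−128) = 128 − 98.56 = 29.44 → 29
  B: 128 − 98.56 = 29.44 → 29
  → #001D1D
25% tint:
  R: 0 + 63.75 = 63.75 → 64
  G: 128 + 0.25×(255−128) = 128 + 31.75 = 159.75 → 160
  B: 128 + 31.75 = 159.75 → 160
  → #40A0A0

#001D1D, #40A0A0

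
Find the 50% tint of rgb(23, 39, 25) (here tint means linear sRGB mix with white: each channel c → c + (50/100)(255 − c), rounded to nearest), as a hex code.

#8B938C

Per channel, c → c + 0.5(255 − c):
  R: 23 + 116 = 139 → 139
  G: 39 + 108 = 147 → 147
  B: 25 + 0.5×(255−25) = 25 + 115 = 140 → 140
rgb(139, 147, 140) = #8B938C.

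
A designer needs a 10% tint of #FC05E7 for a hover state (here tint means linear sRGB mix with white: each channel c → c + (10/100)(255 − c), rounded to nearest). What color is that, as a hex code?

#FC05E7 is rgb(252, 5, 231).
Lerp each channel 10% toward 255:
  R: 252 + 0.1×(255−252) = 252 + 0.3 = 252.3 → 252
  G: 5 + 25 = 30 → 30
  B: 231 + 2.4 = 233.4 → 233
rgb(252, 30, 233) = #FC1EE9.

#FC1EE9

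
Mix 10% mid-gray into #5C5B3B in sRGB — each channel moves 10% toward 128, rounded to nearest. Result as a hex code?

#605F42

#5C5B3B is rgb(92, 91, 59).
Per channel, c → c + 0.1(128 − c):
  R: 92 + 0.1×(128−92) = 92 + 3.6 = 95.6 → 96
  G: 91 + 0.1×(128−91) = 91 + 3.7 = 94.7 → 95
  B: 59 + 0.1×(128−59) = 59 + 6.9 = 65.9 → 66
rgb(96, 95, 66) = #605F42.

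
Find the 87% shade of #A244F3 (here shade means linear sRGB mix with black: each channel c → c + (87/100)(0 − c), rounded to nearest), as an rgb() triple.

#A244F3 is rgb(162, 68, 243).
Per channel, c → c + 0.87(0 − c):
  R: 162 − 140.94 = 21.06 → 21
  G: 68 + 0.87×(0−68) = 68 − 59.16 = 8.84 → 9
  B: 243 + 0.87×(0−243) = 243 − 211.41 = 31.59 → 32

rgb(21, 9, 32)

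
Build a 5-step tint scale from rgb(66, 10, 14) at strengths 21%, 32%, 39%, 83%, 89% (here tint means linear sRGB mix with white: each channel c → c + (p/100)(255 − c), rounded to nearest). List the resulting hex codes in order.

#6a3d41, #7e585b, #8c6a6c, #dfd5d6, #eae4e4

21%: (66 + 39.69 = 105.69→106, 10 + 51.45 = 61.45→61, 14 + 50.61 = 64.61→65) → #6a3d41
32%: (66 + 60.48 = 126.48→126, 10 + 78.4 = 88.4→88, 14 + 77.12 = 91.12→91) → #7e585b
39%: (66 + 73.71 = 139.71→140, 10 + 95.55 = 105.55→106, 14 + 93.99 = 107.99→108) → #8c6a6c
83%: (66 + 156.87 = 222.87→223, 10 + 203.35 = 213.35→213, 14 + 200.03 = 214.03→214) → #dfd5d6
89%: (66 + 168.21 = 234.21→234, 10 + 218.05 = 228.05→228, 14 + 214.49 = 228.49→228) → #eae4e4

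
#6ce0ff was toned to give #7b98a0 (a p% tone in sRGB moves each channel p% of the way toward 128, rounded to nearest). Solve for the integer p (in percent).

75%

#6ce0ff is rgb(108, 224, 255); #7b98a0 is rgb(123, 152, 160).
On the B channel (widest range): 160 ≈ 255 + (p/100)(128 − 255), so p ≈ 100×(160 − 255)/(128 − 255) = -9500/-127 = 74.80.
p = 75 reproduces all three channels after rounding.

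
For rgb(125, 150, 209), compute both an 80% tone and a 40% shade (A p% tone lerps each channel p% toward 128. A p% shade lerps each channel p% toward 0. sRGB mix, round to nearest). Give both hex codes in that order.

#7f8490, #4b5a7d

80% tone:
  R: 125 + 2.4 = 127.4 → 127
  G: 150 − 17.6 = 132.4 → 132
  B: 209 + 0.8×(128−209) = 209 − 64.8 = 144.2 → 144
  → #7f8490
40% shade:
  R: 125 + 0.4×(0−125) = 125 − 50 = 75 → 75
  G: 150 − 60 = 90 → 90
  B: 209 − 83.6 = 125.4 → 125
  → #4b5a7d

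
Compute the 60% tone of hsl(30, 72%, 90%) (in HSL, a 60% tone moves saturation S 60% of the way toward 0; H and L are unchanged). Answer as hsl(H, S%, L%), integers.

S moves 60% from 72 toward 0: 72 − 43.2 = 28.8 → 29.
H and L are unchanged.

hsl(30, 29%, 90%)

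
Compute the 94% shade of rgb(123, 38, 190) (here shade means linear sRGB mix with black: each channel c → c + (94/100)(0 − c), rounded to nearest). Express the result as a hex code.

Lerp each channel 94% toward 0:
  R: 123 + 0.94×(0−123) = 123 − 115.62 = 7.38 → 7
  G: 38 + 0.94×(0−38) = 38 − 35.72 = 2.28 → 2
  B: 190 + 0.94×(0−190) = 190 − 178.6 = 11.4 → 11
rgb(7, 2, 11) = #07020B.

#07020B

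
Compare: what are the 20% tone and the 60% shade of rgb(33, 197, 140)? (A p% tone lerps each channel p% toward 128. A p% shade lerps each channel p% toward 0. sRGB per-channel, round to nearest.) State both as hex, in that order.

#34b78a, #0d4f38

20% tone:
  R: 33 + 0.2×(128−33) = 33 + 19 = 52 → 52
  G: 197 + 0.2×(128−197) = 197 − 13.8 = 183.2 → 183
  B: 140 + 0.2×(128−140) = 140 − 2.4 = 137.6 → 138
  → #34b78a
60% shade:
  R: 33 + 0.6×(0−33) = 33 − 19.8 = 13.2 → 13
  G: 197 + 0.6×(0−197) = 197 − 118.2 = 78.8 → 79
  B: 140 − 84 = 56 → 56
  → #0d4f38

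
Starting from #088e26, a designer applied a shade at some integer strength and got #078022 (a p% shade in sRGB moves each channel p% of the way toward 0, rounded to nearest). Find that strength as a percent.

#088e26 is rgb(8, 142, 38); #078022 is rgb(7, 128, 34).
On the G channel (widest range): 128 ≈ 142 + (p/100)(0 − 142), so p ≈ 100×(128 − 142)/(0 − 142) = -1400/-142 = 9.86.
p = 10 reproduces all three channels after rounding.

10%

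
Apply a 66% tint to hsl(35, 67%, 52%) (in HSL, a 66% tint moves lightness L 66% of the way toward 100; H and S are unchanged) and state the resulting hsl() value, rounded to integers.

L moves 66% from 52 toward 100: 52 + 31.68 = 83.68 → 84.
H and S are unchanged.

hsl(35, 67%, 84%)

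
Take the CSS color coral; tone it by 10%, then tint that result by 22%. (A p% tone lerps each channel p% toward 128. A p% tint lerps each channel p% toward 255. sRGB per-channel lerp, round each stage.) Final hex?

#F59B7A

CSS coral is rgb(255, 127, 80).
Per channel, c → c + 0.1(128 − c):
  R: 255 + 0.1×(128−255) = 255 − 12.7 = 242.3 → 242
  G: 127 + 0.1×(128−127) = 127 + 0.1 = 127.1 → 127
  B: 80 + 0.1×(128−80) = 80 + 4.8 = 84.8 → 85
After the tone: rgb(242, 127, 85) = #F27F55.
A 22% tint moves each channel 22% toward 255:
  R: 242 + 2.86 = 244.86 → 245
  G: 127 + 0.22×(255−127) = 127 + 28.16 = 155.16 → 155
  B: 85 + 0.22×(255−85) = 85 + 37.4 = 122.4 → 122
rgb(245, 155, 122) = #F59B7A.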